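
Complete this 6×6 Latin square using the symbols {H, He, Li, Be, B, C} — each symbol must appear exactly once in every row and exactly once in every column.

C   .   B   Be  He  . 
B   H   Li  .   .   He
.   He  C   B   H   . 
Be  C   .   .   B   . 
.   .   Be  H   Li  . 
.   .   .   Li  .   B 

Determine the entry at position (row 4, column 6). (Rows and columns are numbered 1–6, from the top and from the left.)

Li

(r1,c2) = Li
(r1,c6) = H
(r2,c4) = C
(r2,c5) = Be
(r3,c1) = Li
(r3,c6) = Be
(r4,c4) = He
(r4,c6) = Li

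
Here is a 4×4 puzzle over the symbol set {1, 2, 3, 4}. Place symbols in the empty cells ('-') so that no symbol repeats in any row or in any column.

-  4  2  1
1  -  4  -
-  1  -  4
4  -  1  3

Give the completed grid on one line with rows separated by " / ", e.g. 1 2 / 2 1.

3 4 2 1 / 1 3 4 2 / 2 1 3 4 / 4 2 1 3

(r1,c1) = 3
(r2,c4) = 2
(r3,c1) = 2
(r3,c3) = 3
(r4,c2) = 2
(r2,c2) = 3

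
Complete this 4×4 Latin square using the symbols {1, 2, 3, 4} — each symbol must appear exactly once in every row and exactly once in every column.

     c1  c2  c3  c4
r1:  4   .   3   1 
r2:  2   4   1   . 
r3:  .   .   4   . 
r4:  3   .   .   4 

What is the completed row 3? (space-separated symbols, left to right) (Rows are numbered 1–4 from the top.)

Cell (r1,c2): row 1 has {1,3,4}; column 2 has {4} → 2.
Cell (r2,c4): row 2 has {1,2,4}; column 4 has {1,4} → 3.
Cell (r3,c1): row 3 has {4}; column 1 has {2,3,4} → 1.
Cell (r3,c2): row 3 has {1,4}; column 2 has {2,4} → 3.
Cell (r3,c4): row 3 has {1,3,4}; column 4 has {1,3,4} → 2.

1 3 4 2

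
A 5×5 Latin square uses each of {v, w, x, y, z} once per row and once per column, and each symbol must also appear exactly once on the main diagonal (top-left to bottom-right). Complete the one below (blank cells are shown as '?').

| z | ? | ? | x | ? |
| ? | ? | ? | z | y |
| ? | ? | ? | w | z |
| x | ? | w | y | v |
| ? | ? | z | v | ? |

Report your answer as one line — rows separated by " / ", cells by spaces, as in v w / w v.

z v y x w / v w x z y / y x v w z / x z w y v / w y z v x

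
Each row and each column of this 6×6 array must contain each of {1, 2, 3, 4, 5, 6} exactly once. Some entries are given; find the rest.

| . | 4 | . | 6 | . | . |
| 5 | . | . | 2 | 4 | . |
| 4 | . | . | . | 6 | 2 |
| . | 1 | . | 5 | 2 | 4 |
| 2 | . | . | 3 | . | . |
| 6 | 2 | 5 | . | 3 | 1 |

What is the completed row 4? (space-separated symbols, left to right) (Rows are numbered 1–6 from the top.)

3 1 6 5 2 4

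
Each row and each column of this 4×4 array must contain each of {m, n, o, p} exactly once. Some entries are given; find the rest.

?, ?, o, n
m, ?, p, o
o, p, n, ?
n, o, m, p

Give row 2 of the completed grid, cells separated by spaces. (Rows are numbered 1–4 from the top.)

m n p o

Cell (r1,c1): row 1 has {n,o}; column 1 has {m,n,o} → p.
Cell (r1,c2): row 1 has {n,o,p}; column 2 has {o,p} → m.
Cell (r2,c2): row 2 has {m,o,p}; column 2 has {m,o,p} → n.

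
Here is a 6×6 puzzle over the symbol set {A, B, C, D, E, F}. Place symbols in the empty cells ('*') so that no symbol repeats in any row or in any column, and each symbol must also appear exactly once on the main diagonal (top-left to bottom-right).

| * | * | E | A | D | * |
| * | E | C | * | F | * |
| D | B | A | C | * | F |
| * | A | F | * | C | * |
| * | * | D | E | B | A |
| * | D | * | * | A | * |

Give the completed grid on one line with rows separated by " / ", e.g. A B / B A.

(r3,c5) = E
(r4,c4) = D
(r6,c3) = B
(r6,c4) = F
(r6,c6) = C
(r1,c1) = F
(r1,c2) = C
(r1,c6) = B
(r2,c4) = B
(r2,c6) = D
(r4,c6) = E
(r5,c1) = C
(r5,c2) = F
(r6,c1) = E
(r2,c1) = A
(r4,c1) = B

F C E A D B / A E C B F D / D B A C E F / B A F D C E / C F D E B A / E D B F A C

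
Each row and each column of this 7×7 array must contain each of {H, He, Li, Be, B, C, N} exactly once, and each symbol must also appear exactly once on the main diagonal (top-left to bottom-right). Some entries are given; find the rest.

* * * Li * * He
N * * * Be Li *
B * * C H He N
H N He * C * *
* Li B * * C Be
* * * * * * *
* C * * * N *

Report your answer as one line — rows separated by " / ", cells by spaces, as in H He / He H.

C H N Li B Be He / N He C B Be Li H / B Be Li C H He N / H N He Be C B Li / He Li B H N C Be / Li B Be N He H C / Be C H He Li N B

At row 3, column 2: row 3 has {H,He,B,C,N}; column 2 has {Li,C,N}; that leaves Be.
At row 3, column 3: row 3 has {H,He,Be,B,C,N}; column 3 has {He,B}; the diagonal is empty so far; that leaves Li.
At row 5, column 1: row 5 has {Li,Be,B,C}; column 1 has {H,B,N}; that leaves He.
At row 5, column 5: row 5 has {He,Li,Be,B,C}; column 5 has {H,Be,C}; the diagonal has {Li}; that leaves N.
At row 1, column 5: row 1 has {He,Li}; column 5 has {H,Be,C,N}; that leaves B.
At row 5, column 4: row 5 has {He,Li,Be,B,C,N}; column 4 has {Li,C}; that leaves H.
At row 1, column 2: row 1 has {He,Li,B}; column 2 has {Li,Be,C,N}; that leaves H.
At row 1, column 6: row 1 has {H,He,Li,B}; column 6 has {He,Li,C,N}; that leaves Be.
At row 4, column 6: row 4 has {H,He,C,N}; column 6 has {He,Li,Be,C,N}; that leaves B.
At row 4, column 7: row 4 has {H,He,B,C,N}; column 7 has {He,Be,N}; that leaves Li.
At row 6, column 6: row 6 is empty so far; column 6 has {He,Li,Be,B,C,N}; the diagonal has {Li,N}; that leaves H.
At row 7, column 7: row 7 has {C,N}; column 7 has {He,Li,Be,N}; the diagonal has {H,Li,N}; that leaves B.
At row 1, column 1: row 1 has {H,He,Li,Be,B}; column 1 has {H,He,B,N}; the diagonal has {H,Li,B,N}; that leaves C.
At row 1, column 3: row 1 has {H,He,Li,Be,B,C}; column 3 has {He,Li,B}; that leaves N.
At row 2, column 2: row 2 has {Li,Be,N}; column 2 has {H,Li,Be,C,N}; the diagonal has {H,Li,B,C,N}; that leaves He.
At row 2, column 4: row 2 has {He,Li,Be,N}; column 4 has {H,Li,C}; that leaves B.
At row 4, column 4: row 4 has {H,He,Li,B,C,N}; column 4 has {H,Li,B,C}; the diagonal has {H,He,Li,B,C,N}; that leaves Be.
At row 6, column 2: row 6 has {H}; column 2 has {H,He,Li,Be,C,N}; that leaves B.
At row 6, column 7: row 6 has {H,B}; column 7 has {He,Li,Be,B,N}; that leaves C.
At row 7, column 4: row 7 has {B,C,N}; column 4 has {H,Li,Be,B,C}; that leaves He.
At row 7, column 5: row 7 has {He,B,C,N}; column 5 has {H,Be,B,C,N}; that leaves Li.
At row 2, column 7: row 2 has {He,Li,Be,B,N}; column 7 has {He,Li,Be,B,C,N}; that leaves H.
At row 6, column 3: row 6 has {H,B,C}; column 3 has {He,Li,B,N}; that leaves Be.
At row 6, column 4: row 6 has {H,Be,B,C}; column 4 has {H,He,Li,Be,B,C}; that leaves N.
At row 6, column 5: row 6 has {H,Be,B,C,N}; column 5 has {H,Li,Be,B,C,N}; that leaves He.
At row 7, column 1: row 7 has {He,Li,B,C,N}; column 1 has {H,He,B,C,N}; that leaves Be.
At row 7, column 3: row 7 has {He,Li,Be,B,C,N}; column 3 has {He,Li,Be,B,N}; that leaves H.
At row 2, column 3: row 2 has {H,He,Li,Be,B,N}; column 3 has {H,He,Li,Be,B,N}; that leaves C.
At row 6, column 1: row 6 has {H,He,Be,B,C,N}; column 1 has {H,He,Be,B,C,N}; that leaves Li.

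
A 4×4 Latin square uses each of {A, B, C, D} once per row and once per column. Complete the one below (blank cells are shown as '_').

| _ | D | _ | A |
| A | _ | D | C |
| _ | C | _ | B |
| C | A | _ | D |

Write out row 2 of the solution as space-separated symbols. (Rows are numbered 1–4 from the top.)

row 1 has {A,D}; column 1 has {A,C} — only B is left for (r1,c1).
row 1 has {A,B,D}; column 3 has {D} — only C is left for (r1,c3).
row 2 has {A,C,D}; column 2 has {A,C,D} — only B is left for (r2,c2).

A B D C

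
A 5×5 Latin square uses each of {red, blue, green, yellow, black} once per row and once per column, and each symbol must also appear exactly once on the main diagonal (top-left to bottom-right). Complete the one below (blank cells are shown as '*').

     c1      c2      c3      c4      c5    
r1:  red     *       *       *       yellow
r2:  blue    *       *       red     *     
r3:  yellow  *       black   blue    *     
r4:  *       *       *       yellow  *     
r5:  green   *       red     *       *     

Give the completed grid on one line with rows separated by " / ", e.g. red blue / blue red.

At row 2, column 2: row 2 has {red,blue}; column 2 is empty so far; the diagonal has {red,yellow,black}; that leaves green.
At row 2, column 3: row 2 has {red,blue,green}; column 3 has {red,black}; that leaves yellow.
At row 2, column 5: row 2 has {red,blue,green,yellow}; column 5 has {yellow}; that leaves black.
At row 3, column 2: row 3 has {blue,yellow,black}; column 2 has {green}; that leaves red.
At row 3, column 5: row 3 has {red,blue,yellow,black}; column 5 has {yellow,black}; that leaves green.
At row 4, column 1: row 4 has {yellow}; column 1 has {red,blue,green,yellow}; that leaves black.
At row 4, column 2: row 4 has {yellow,black}; column 2 has {red,green}; that leaves blue.
At row 4, column 3: row 4 has {blue,yellow,black}; column 3 has {red,yellow,black}; that leaves green.
At row 4, column 5: row 4 has {blue,green,yellow,black}; column 5 has {green,yellow,black}; that leaves red.
At row 5, column 4: row 5 has {red,green}; column 4 has {red,blue,yellow}; that leaves black.
At row 5, column 5: row 5 has {red,green,black}; column 5 has {red,green,yellow,black}; the diagonal has {red,green,yellow,black}; that leaves blue.
At row 1, column 2: row 1 has {red,yellow}; column 2 has {red,blue,green}; that leaves black.
At row 1, column 3: row 1 has {red,yellow,black}; column 3 has {red,green,yellow,black}; that leaves blue.
At row 1, column 4: row 1 has {red,blue,yellow,black}; column 4 has {red,blue,yellow,black}; that leaves green.
At row 5, column 2: row 5 has {red,blue,green,black}; column 2 has {red,blue,green,black}; that leaves yellow.

red black blue green yellow / blue green yellow red black / yellow red black blue green / black blue green yellow red / green yellow red black blue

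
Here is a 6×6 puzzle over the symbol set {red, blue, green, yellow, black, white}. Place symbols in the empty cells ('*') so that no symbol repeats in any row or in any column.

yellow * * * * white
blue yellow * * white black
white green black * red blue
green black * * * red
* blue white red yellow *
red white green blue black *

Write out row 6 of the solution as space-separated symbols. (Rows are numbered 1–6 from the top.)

row 1 has {yellow,white}; column 2 has {blue,green,yellow,black,white} — only red is left for (r1,c2).
row 1 has {red,yellow,white}; column 3 has {green,black,white} — only blue is left for (r1,c3).
row 1 has {red,blue,yellow,white}; column 5 has {red,yellow,black,white} — only green is left for (r1,c5).
row 2 has {blue,yellow,black,white}; column 3 has {blue,green,black,white} — only red is left for (r2,c3).
row 2 has {red,blue,yellow,black,white}; column 4 has {red,blue} — only green is left for (r2,c4).
row 3 has {red,blue,green,black,white}; column 4 has {red,blue,green} — only yellow is left for (r3,c4).
row 4 has {red,green,black}; column 3 has {red,blue,green,black,white} — only yellow is left for (r4,c3).
row 4 has {red,green,yellow,black}; column 4 has {red,blue,green,yellow} — only white is left for (r4,c4).
row 4 has {red,green,yellow,black,white}; column 5 has {red,green,yellow,black,white} — only blue is left for (r4,c5).
row 5 has {red,blue,yellow,white}; column 1 has {red,blue,green,yellow,white} — only black is left for (r5,c1).
row 5 has {red,blue,yellow,black,white}; column 6 has {red,blue,black,white} — only green is left for (r5,c6).
row 6 has {red,blue,green,black,white}; column 6 has {red,blue,green,black,white} — only yellow is left for (r6,c6).

red white green blue black yellow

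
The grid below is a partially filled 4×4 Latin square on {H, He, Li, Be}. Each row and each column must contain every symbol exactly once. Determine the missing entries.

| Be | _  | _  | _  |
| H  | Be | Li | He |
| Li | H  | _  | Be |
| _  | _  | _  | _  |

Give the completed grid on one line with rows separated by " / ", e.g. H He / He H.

Be He H Li / H Be Li He / Li H He Be / He Li Be H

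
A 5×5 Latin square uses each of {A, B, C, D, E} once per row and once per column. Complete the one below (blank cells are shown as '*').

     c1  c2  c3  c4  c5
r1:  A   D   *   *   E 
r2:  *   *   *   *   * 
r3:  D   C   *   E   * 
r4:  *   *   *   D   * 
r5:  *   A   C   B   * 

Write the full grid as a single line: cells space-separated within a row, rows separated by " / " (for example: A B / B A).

A D B C E / B E D A C / D C A E B / C B E D A / E A C B D

At row 1, column 3: row 1 has {A,D,E}; column 3 has {C}; that leaves B.
At row 1, column 4: row 1 has {A,B,D,E}; column 4 has {B,D,E}; that leaves C.
At row 2, column 4: row 2 is empty so far; column 4 has {B,C,D,E}; that leaves A.
At row 3, column 3: row 3 has {C,D,E}; column 3 has {B,C}; that leaves A.
At row 3, column 5: row 3 has {A,C,D,E}; column 5 has {E}; that leaves B.
At row 4, column 3: row 4 has {D}; column 3 has {A,B,C}; that leaves E.
At row 5, column 1: row 5 has {A,B,C}; column 1 has {A,D}; that leaves E.
At row 5, column 5: row 5 has {A,B,C,E}; column 5 has {B,E}; that leaves D.
At row 2, column 3: row 2 has {A}; column 3 has {A,B,C,E}; that leaves D.
At row 2, column 5: row 2 has {A,D}; column 5 has {B,D,E}; that leaves C.
At row 4, column 2: row 4 has {D,E}; column 2 has {A,C,D}; that leaves B.
At row 4, column 5: row 4 has {B,D,E}; column 5 has {B,C,D,E}; that leaves A.
At row 2, column 1: row 2 has {A,C,D}; column 1 has {A,D,E}; that leaves B.
At row 2, column 2: row 2 has {A,B,C,D}; column 2 has {A,B,C,D}; that leaves E.
At row 4, column 1: row 4 has {A,B,D,E}; column 1 has {A,B,D,E}; that leaves C.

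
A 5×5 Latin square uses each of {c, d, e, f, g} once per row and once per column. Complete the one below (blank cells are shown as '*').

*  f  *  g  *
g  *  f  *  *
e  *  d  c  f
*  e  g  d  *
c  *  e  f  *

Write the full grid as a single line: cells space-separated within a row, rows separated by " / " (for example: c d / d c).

Cell (r1,c1): row 1 has {f,g}; column 1 has {c,e,g} → d.
Cell (r1,c3): row 1 has {d,f,g}; column 3 has {d,e,f,g} → c.
Cell (r1,c5): row 1 has {c,d,f,g}; column 5 has {f} → e.
Cell (r2,c4): row 2 has {f,g}; column 4 has {c,d,f,g} → e.
Cell (r3,c2): row 3 has {c,d,e,f}; column 2 has {e,f} → g.
Cell (r4,c1): row 4 has {d,e,g}; column 1 has {c,d,e,g} → f.
Cell (r4,c5): row 4 has {d,e,f,g}; column 5 has {e,f} → c.
Cell (r5,c2): row 5 has {c,e,f}; column 2 has {e,f,g} → d.
Cell (r5,c5): row 5 has {c,d,e,f}; column 5 has {c,e,f} → g.
Cell (r2,c2): row 2 has {e,f,g}; column 2 has {d,e,f,g} → c.
Cell (r2,c5): row 2 has {c,e,f,g}; column 5 has {c,e,f,g} → d.

d f c g e / g c f e d / e g d c f / f e g d c / c d e f g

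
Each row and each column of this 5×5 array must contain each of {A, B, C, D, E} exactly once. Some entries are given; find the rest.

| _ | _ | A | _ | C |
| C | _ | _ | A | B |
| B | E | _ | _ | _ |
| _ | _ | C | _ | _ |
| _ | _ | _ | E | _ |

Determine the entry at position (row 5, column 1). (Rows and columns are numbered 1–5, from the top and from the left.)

(r2,c2): row 2 has {A,B,C}; column 2 has {E}, so it must be D.
(r2,c3): row 2 has {A,B,C,D}; column 3 has {A,C}, so it must be E.
(r3,c3): row 3 has {B,E}; column 3 has {A,C,E}, so it must be D.
(r3,c4): row 3 has {B,D,E}; column 4 has {A,E}, so it must be C.
(r3,c5): row 3 has {B,C,D,E}; column 5 has {B,C}, so it must be A.
(r5,c3): row 5 has {E}; column 3 has {A,C,D,E}, so it must be B.
(r5,c5): row 5 has {B,E}; column 5 has {A,B,C}, so it must be D.
(r1,c2): row 1 has {A,C}; column 2 has {D,E}, so it must be B.
(r1,c4): row 1 has {A,B,C}; column 4 has {A,C,E}, so it must be D.
(r4,c2): row 4 has {C}; column 2 has {B,D,E}, so it must be A.
(r4,c4): row 4 has {A,C}; column 4 has {A,C,D,E}, so it must be B.
(r4,c5): row 4 has {A,B,C}; column 5 has {A,B,C,D}, so it must be E.
(r5,c1): row 5 has {B,D,E}; column 1 has {B,C}, so it must be A.

A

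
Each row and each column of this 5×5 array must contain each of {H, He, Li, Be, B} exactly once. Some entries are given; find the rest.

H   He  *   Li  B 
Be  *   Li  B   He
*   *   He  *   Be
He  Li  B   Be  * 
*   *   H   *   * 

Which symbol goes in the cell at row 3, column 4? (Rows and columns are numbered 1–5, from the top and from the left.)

H

Cell (r1,c3): row 1 has {H,He,Li,B}; column 3 has {H,He,Li,B} → Be.
Cell (r2,c2): row 2 has {He,Li,Be,B}; column 2 has {He,Li} → H.
Cell (r3,c2): row 3 has {He,Be}; column 2 has {H,He,Li} → B.
Cell (r3,c4): row 3 has {He,Be,B}; column 4 has {Li,Be,B} → H.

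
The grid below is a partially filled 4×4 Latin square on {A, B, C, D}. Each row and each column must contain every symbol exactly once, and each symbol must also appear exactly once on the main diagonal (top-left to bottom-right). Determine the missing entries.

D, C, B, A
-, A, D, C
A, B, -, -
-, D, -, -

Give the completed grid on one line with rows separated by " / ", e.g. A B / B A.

D C B A / B A D C / A B C D / C D A B

row 2 has {A,C,D}; column 1 has {A,D} — only B is left for (r2,c1).
row 3 has {A,B}; column 3 has {B,D}; the diagonal has {A,D} — only C is left for (r3,c3).
row 3 has {A,B,C}; column 4 has {A,C} — only D is left for (r3,c4).
row 4 has {D}; column 1 has {A,B,D} — only C is left for (r4,c1).
row 4 has {C,D}; column 3 has {B,C,D} — only A is left for (r4,c3).
row 4 has {A,C,D}; column 4 has {A,C,D}; the diagonal has {A,C,D} — only B is left for (r4,c4).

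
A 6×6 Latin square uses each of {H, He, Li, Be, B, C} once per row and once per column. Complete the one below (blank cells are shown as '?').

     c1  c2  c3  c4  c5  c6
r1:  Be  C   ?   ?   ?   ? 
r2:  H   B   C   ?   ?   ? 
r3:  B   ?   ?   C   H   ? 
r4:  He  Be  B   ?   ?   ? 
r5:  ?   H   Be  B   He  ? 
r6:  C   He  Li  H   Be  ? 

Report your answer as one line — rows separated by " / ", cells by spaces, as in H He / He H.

Be C H He B Li / H B C Be Li He / B Li He C H Be / He Be B Li C H / Li H Be B He C / C He Li H Be B

(r2,c5) = Li
(r3,c2) = Li
(r3,c3) = He
(r3,c6) = Be
(r4,c4) = Li
(r4,c5) = C
(r4,c6) = H
(r5,c1) = Li
(r5,c6) = C
(r6,c6) = B
(r1,c3) = H
(r1,c4) = He
(r1,c5) = B
(r1,c6) = Li
(r2,c4) = Be
(r2,c6) = He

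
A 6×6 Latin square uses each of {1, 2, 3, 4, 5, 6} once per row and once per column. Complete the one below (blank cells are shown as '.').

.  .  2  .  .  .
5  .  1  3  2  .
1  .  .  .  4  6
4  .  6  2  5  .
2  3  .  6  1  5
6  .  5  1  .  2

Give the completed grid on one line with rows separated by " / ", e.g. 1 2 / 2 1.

3 5 2 4 6 1 / 5 6 1 3 2 4 / 1 2 3 5 4 6 / 4 1 6 2 5 3 / 2 3 4 6 1 5 / 6 4 5 1 3 2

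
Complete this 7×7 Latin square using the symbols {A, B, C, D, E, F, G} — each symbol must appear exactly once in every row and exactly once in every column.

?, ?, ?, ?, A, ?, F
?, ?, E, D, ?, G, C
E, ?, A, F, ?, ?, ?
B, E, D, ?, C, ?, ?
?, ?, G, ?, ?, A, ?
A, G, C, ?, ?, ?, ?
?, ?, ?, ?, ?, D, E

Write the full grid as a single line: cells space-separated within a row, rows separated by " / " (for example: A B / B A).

G D B E A C F / F A E D B G C / E C A F D B G / B E D G C F A / D F G C E A B / A G C B F E D / C B F A G D E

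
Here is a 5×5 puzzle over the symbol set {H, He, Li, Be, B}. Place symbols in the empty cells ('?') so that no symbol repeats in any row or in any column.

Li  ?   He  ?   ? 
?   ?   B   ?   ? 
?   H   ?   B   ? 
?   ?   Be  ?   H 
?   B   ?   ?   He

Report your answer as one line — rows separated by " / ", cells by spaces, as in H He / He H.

Li Be He H B / H He B Be Li / He H Li B Be / B Li Be He H / Be B H Li He

row 1 has {He,Li}; column 2 has {H,B} — only Be is left for (r1,c2).
row 1 has {He,Li,Be}; column 4 has {B} — only H is left for (r1,c4).
row 1 has {H,He,Li,Be}; column 5 has {H,He} — only B is left for (r1,c5).
row 3 has {H,B}; column 3 has {He,Be,B} — only Li is left for (r3,c3).
row 3 has {H,Li,B}; column 5 has {H,He,B} — only Be is left for (r3,c5).
row 5 has {He,B}; column 3 has {He,Li,Be,B} — only H is left for (r5,c3).
row 2 has {B}; column 5 has {H,He,Be,B} — only Li is left for (r2,c5).
row 3 has {H,Li,Be,B}; column 1 has {Li} — only He is left for (r3,c1).
row 4 has {H,Be}; column 1 has {He,Li} — only B is left for (r4,c1).
row 5 has {H,He,B}; column 1 has {He,Li,B} — only Be is left for (r5,c1).
row 5 has {H,He,Be,B}; column 4 has {H,B} — only Li is left for (r5,c4).
row 2 has {Li,B}; column 1 has {He,Li,Be,B} — only H is left for (r2,c1).
row 2 has {H,Li,B}; column 2 has {H,Be,B} — only He is left for (r2,c2).
row 2 has {H,He,Li,B}; column 4 has {H,Li,B} — only Be is left for (r2,c4).
row 4 has {H,Be,B}; column 2 has {H,He,Be,B} — only Li is left for (r4,c2).
row 4 has {H,Li,Be,B}; column 4 has {H,Li,Be,B} — only He is left for (r4,c4).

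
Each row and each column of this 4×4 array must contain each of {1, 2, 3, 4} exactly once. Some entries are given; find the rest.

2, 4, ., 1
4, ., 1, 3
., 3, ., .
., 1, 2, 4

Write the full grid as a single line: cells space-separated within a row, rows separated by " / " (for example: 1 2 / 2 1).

row 1 has {1,2,4}; column 3 has {1,2} — only 3 is left for (r1,c3).
row 2 has {1,3,4}; column 2 has {1,3,4} — only 2 is left for (r2,c2).
row 3 has {3}; column 1 has {2,4} — only 1 is left for (r3,c1).
row 3 has {1,3}; column 3 has {1,2,3} — only 4 is left for (r3,c3).
row 3 has {1,3,4}; column 4 has {1,3,4} — only 2 is left for (r3,c4).
row 4 has {1,2,4}; column 1 has {1,2,4} — only 3 is left for (r4,c1).

2 4 3 1 / 4 2 1 3 / 1 3 4 2 / 3 1 2 4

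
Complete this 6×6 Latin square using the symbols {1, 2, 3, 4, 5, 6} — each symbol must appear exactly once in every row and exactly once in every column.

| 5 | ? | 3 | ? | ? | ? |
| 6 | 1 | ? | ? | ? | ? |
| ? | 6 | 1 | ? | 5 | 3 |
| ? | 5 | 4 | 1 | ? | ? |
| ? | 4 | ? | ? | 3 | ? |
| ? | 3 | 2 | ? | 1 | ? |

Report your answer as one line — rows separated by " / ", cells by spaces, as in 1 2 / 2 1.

5 2 3 6 4 1 / 6 1 5 3 2 4 / 2 6 1 4 5 3 / 3 5 4 1 6 2 / 1 4 6 2 3 5 / 4 3 2 5 1 6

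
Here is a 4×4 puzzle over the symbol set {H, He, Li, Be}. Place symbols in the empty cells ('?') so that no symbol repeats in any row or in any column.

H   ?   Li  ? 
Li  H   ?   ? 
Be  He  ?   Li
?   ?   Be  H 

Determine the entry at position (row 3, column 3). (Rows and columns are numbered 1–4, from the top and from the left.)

H

(r1,c2) = Be
(r1,c4) = He
(r2,c3) = He
(r2,c4) = Be
(r3,c3) = H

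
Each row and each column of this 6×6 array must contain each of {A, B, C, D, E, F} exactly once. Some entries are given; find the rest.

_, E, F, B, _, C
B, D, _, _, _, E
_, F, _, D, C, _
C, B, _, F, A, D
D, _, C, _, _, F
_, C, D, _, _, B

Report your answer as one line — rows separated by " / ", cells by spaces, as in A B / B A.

A E F B D C / B D A C F E / E F B D C A / C B E F A D / D A C E B F / F C D A E B

Cell (r1,c1): row 1 has {B,C,E,F}; column 1 has {B,C,D} → A.
Cell (r1,c5): row 1 has {A,B,C,E,F}; column 5 has {A,C} → D.
Cell (r2,c3): row 2 has {B,D,E}; column 3 has {C,D,F} → A.
Cell (r2,c4): row 2 has {A,B,D,E}; column 4 has {B,D,F} → C.
Cell (r2,c5): row 2 has {A,B,C,D,E}; column 5 has {A,C,D} → F.
Cell (r3,c1): row 3 has {C,D,F}; column 1 has {A,B,C,D} → E.
Cell (r3,c3): row 3 has {C,D,E,F}; column 3 has {A,C,D,F} → B.
Cell (r3,c6): row 3 has {B,C,D,E,F}; column 6 has {B,C,D,E,F} → A.
Cell (r4,c3): row 4 has {A,B,C,D,F}; column 3 has {A,B,C,D,F} → E.
Cell (r5,c2): row 5 has {C,D,F}; column 2 has {B,C,D,E,F} → A.
Cell (r5,c4): row 5 has {A,C,D,F}; column 4 has {B,C,D,F} → E.
Cell (r5,c5): row 5 has {A,C,D,E,F}; column 5 has {A,C,D,F} → B.
Cell (r6,c1): row 6 has {B,C,D}; column 1 has {A,B,C,D,E} → F.
Cell (r6,c4): row 6 has {B,C,D,F}; column 4 has {B,C,D,E,F} → A.
Cell (r6,c5): row 6 has {A,B,C,D,F}; column 5 has {A,B,C,D,F} → E.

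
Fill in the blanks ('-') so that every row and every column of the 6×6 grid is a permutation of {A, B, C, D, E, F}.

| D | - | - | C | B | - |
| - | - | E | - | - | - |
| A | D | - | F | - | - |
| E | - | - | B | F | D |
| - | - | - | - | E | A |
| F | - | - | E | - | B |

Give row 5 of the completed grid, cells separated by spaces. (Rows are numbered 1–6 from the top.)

C B F D E A

Cell (r3,c5): row 3 has {A,D,F}; column 5 has {B,E,F} → C.
Cell (r3,c6): row 3 has {A,C,D,F}; column 6 has {A,B,D} → E.
Cell (r5,c4): row 5 has {A,E}; column 4 has {B,C,E,F} → D.
Cell (r1,c6): row 1 has {B,C,D}; column 6 has {A,B,D,E} → F.
Cell (r2,c4): row 2 has {E}; column 4 has {B,C,D,E,F} → A.
Cell (r2,c5): row 2 has {A,E}; column 5 has {B,C,E,F} → D.
Cell (r2,c6): row 2 has {A,D,E}; column 6 has {A,B,D,E,F} → C.
Cell (r3,c3): row 3 has {A,C,D,E,F}; column 3 has {E} → B.
Cell (r6,c5): row 6 has {B,E,F}; column 5 has {B,C,D,E,F} → A.
Cell (r1,c3): row 1 has {B,C,D,F}; column 3 has {B,E} → A.
Cell (r2,c1): row 2 has {A,C,D,E}; column 1 has {A,D,E,F} → B.
Cell (r2,c2): row 2 has {A,B,C,D,E}; column 2 has {D} → F.
Cell (r4,c3): row 4 has {B,D,E,F}; column 3 has {A,B,E} → C.
Cell (r5,c1): row 5 has {A,D,E}; column 1 has {A,B,D,E,F} → C.
Cell (r5,c2): row 5 has {A,C,D,E}; column 2 has {D,F} → B.
Cell (r5,c3): row 5 has {A,B,C,D,E}; column 3 has {A,B,C,E} → F.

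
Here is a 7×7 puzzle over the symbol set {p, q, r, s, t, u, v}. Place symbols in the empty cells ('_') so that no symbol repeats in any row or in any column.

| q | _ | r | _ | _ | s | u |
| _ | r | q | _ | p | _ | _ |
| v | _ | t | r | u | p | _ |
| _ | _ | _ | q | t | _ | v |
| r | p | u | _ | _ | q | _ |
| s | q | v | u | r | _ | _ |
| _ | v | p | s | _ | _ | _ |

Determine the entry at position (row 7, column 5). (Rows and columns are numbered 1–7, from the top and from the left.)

q

Cell (r1,c2): row 1 has {q,r,s,u}; column 2 has {p,q,r,v} → t.
Cell (r1,c5): row 1 has {q,r,s,t,u}; column 5 has {p,r,t,u} → v.
Cell (r3,c2): row 3 has {p,r,t,u,v}; column 2 has {p,q,r,t,v} → s.
Cell (r3,c7): row 3 has {p,r,s,t,u,v}; column 7 has {u,v} → q.
Cell (r4,c2): row 4 has {q,t,v}; column 2 has {p,q,r,s,t,v} → u.
Cell (r4,c3): row 4 has {q,t,u,v}; column 3 has {p,q,r,t,u,v} → s.
Cell (r4,c6): row 4 has {q,s,t,u,v}; column 6 has {p,q,s} → r.
Cell (r5,c5): row 5 has {p,q,r,u}; column 5 has {p,r,t,u,v} → s.
Cell (r5,c7): row 5 has {p,q,r,s,u}; column 7 has {q,u,v} → t.
Cell (r6,c6): row 6 has {q,r,s,u,v}; column 6 has {p,q,r,s} → t.
Cell (r6,c7): row 6 has {q,r,s,t,u,v}; column 7 has {q,t,u,v} → p.
Cell (r7,c5): row 7 has {p,s,v}; column 5 has {p,r,s,t,u,v} → q.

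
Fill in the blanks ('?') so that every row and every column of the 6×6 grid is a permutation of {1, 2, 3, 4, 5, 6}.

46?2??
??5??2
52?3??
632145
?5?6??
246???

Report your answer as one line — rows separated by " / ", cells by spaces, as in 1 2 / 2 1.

At row 2, column 2: row 2 has {2,5}; column 2 has {2,3,4,5,6}; that leaves 1.
At row 2, column 4: row 2 has {1,2,5}; column 4 has {1,2,3,6}; that leaves 4.
At row 6, column 4: row 6 has {2,4,6}; column 4 has {1,2,3,4,6}; that leaves 5.
At row 2, column 1: row 2 has {1,2,4,5}; column 1 has {2,4,5,6}; that leaves 3.
At row 2, column 5: row 2 has {1,2,3,4,5}; column 5 has {4}; that leaves 6.
At row 3, column 5: row 3 has {2,3,5}; column 5 has {4,6}; that leaves 1.
At row 5, column 1: row 5 has {5,6}; column 1 has {2,3,4,5,6}; that leaves 1.
At row 6, column 5: row 6 has {2,4,5,6}; column 5 has {1,4,6}; that leaves 3.
At row 6, column 6: row 6 has {2,3,4,5,6}; column 6 has {2,5}; that leaves 1.
At row 1, column 5: row 1 has {2,4,6}; column 5 has {1,3,4,6}; that leaves 5.
At row 1, column 6: row 1 has {2,4,5,6}; column 6 has {1,2,5}; that leaves 3.
At row 3, column 3: row 3 has {1,2,3,5}; column 3 has {2,5,6}; that leaves 4.
At row 3, column 6: row 3 has {1,2,3,4,5}; column 6 has {1,2,3,5}; that leaves 6.
At row 5, column 3: row 5 has {1,5,6}; column 3 has {2,4,5,6}; that leaves 3.
At row 5, column 5: row 5 has {1,3,5,6}; column 5 has {1,3,4,5,6}; that leaves 2.
At row 5, column 6: row 5 has {1,2,3,5,6}; column 6 has {1,2,3,5,6}; that leaves 4.
At row 1, column 3: row 1 has {2,3,4,5,6}; column 3 has {2,3,4,5,6}; that leaves 1.

4 6 1 2 5 3 / 3 1 5 4 6 2 / 5 2 4 3 1 6 / 6 3 2 1 4 5 / 1 5 3 6 2 4 / 2 4 6 5 3 1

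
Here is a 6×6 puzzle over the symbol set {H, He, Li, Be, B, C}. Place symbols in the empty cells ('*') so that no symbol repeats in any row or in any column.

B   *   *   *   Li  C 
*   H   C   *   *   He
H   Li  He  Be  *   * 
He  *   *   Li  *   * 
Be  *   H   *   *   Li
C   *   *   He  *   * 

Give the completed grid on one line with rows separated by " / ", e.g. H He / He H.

At row 1, column 3: row 1 has {Li,B,C}; column 3 has {H,He,C}; that leaves Be.
At row 1, column 4: row 1 has {Li,Be,B,C}; column 4 has {He,Li,Be}; that leaves H.
At row 2, column 1: row 2 has {H,He,C}; column 1 has {H,He,Be,B,C}; that leaves Li.
At row 2, column 4: row 2 has {H,He,Li,C}; column 4 has {H,He,Li,Be}; that leaves B.
At row 2, column 5: row 2 has {H,He,Li,B,C}; column 5 has {Li}; that leaves Be.
At row 3, column 6: row 3 has {H,He,Li,Be}; column 6 has {He,Li,C}; that leaves B.
At row 4, column 3: row 4 has {He,Li}; column 3 has {H,He,Be,C}; that leaves B.
At row 5, column 4: row 5 has {H,Li,Be}; column 4 has {H,He,Li,Be,B}; that leaves C.
At row 6, column 3: row 6 has {He,C}; column 3 has {H,He,Be,B,C}; that leaves Li.
At row 1, column 2: row 1 has {H,Li,Be,B,C}; column 2 has {H,Li}; that leaves He.
At row 3, column 5: row 3 has {H,He,Li,Be,B}; column 5 has {Li,Be}; that leaves C.
At row 4, column 5: row 4 has {He,Li,B}; column 5 has {Li,Be,C}; that leaves H.
At row 4, column 6: row 4 has {H,He,Li,B}; column 6 has {He,Li,B,C}; that leaves Be.
At row 5, column 2: row 5 has {H,Li,Be,C}; column 2 has {H,He,Li}; that leaves B.
At row 5, column 5: row 5 has {H,Li,Be,B,C}; column 5 has {H,Li,Be,C}; that leaves He.
At row 6, column 2: row 6 has {He,Li,C}; column 2 has {H,He,Li,B}; that leaves Be.
At row 6, column 5: row 6 has {He,Li,Be,C}; column 5 has {H,He,Li,Be,C}; that leaves B.
At row 6, column 6: row 6 has {He,Li,Be,B,C}; column 6 has {He,Li,Be,B,C}; that leaves H.
At row 4, column 2: row 4 has {H,He,Li,Be,B}; column 2 has {H,He,Li,Be,B}; that leaves C.

B He Be H Li C / Li H C B Be He / H Li He Be C B / He C B Li H Be / Be B H C He Li / C Be Li He B H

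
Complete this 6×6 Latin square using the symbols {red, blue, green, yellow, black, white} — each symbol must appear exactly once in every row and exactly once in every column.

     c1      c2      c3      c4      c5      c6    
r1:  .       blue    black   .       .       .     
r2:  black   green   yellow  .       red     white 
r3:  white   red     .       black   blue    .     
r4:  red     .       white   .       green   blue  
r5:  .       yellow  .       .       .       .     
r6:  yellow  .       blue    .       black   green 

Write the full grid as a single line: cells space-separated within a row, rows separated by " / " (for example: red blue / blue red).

green blue black white yellow red / black green yellow blue red white / white red green black blue yellow / red black white yellow green blue / blue yellow red green white black / yellow white blue red black green

(r1,c1): row 1 has {blue,black}; column 1 has {red,yellow,black,white}, so it must be green.
(r2,c4): row 2 has {red,green,yellow,black,white}; column 4 has {black}, so it must be blue.
(r3,c3): row 3 has {red,blue,black,white}; column 3 has {blue,yellow,black,white}, so it must be green.
(r3,c6): row 3 has {red,blue,green,black,white}; column 6 has {blue,green,white}, so it must be yellow.
(r4,c2): row 4 has {red,blue,green,white}; column 2 has {red,blue,green,yellow}, so it must be black.
(r4,c4): row 4 has {red,blue,green,black,white}; column 4 has {blue,black}, so it must be yellow.
(r5,c1): row 5 has {yellow}; column 1 has {red,green,yellow,black,white}, so it must be blue.
(r5,c3): row 5 has {blue,yellow}; column 3 has {blue,green,yellow,black,white}, so it must be red.
(r5,c5): row 5 has {red,blue,yellow}; column 5 has {red,blue,green,black}, so it must be white.
(r5,c6): row 5 has {red,blue,yellow,white}; column 6 has {blue,green,yellow,white}, so it must be black.
(r6,c2): row 6 has {blue,green,yellow,black}; column 2 has {red,blue,green,yellow,black}, so it must be white.
(r6,c4): row 6 has {blue,green,yellow,black,white}; column 4 has {blue,yellow,black}, so it must be red.
(r1,c4): row 1 has {blue,green,black}; column 4 has {red,blue,yellow,black}, so it must be white.
(r1,c5): row 1 has {blue,green,black,white}; column 5 has {red,blue,green,black,white}, so it must be yellow.
(r1,c6): row 1 has {blue,green,yellow,black,white}; column 6 has {blue,green,yellow,black,white}, so it must be red.
(r5,c4): row 5 has {red,blue,yellow,black,white}; column 4 has {red,blue,yellow,black,white}, so it must be green.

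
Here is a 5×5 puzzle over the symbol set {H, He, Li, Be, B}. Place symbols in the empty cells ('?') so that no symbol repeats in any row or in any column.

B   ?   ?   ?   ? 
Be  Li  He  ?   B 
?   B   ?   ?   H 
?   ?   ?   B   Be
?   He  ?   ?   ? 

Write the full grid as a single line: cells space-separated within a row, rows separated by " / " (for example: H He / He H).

B Be H Li He / Be Li He H B / Li B Be He H / He H Li B Be / H He B Be Li

(r2,c4) = H
(r4,c2) = H
(r4,c3) = Li
(r5,c5) = Li
(r1,c2) = Be
(r1,c3) = H
(r1,c5) = He
(r3,c3) = Be
(r4,c1) = He
(r5,c1) = H
(r5,c3) = B
(r5,c4) = Be
(r1,c4) = Li
(r3,c1) = Li
(r3,c4) = He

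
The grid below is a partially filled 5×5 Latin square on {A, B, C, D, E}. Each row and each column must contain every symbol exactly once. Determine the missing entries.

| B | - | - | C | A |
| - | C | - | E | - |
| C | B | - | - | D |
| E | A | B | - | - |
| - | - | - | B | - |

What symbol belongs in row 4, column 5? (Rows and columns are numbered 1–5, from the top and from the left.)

At row 2, column 5: row 2 has {C,E}; column 5 has {A,D}; that leaves B.
At row 3, column 4: row 3 has {B,C,D}; column 4 has {B,C,E}; that leaves A.
At row 4, column 4: row 4 has {A,B,E}; column 4 has {A,B,C,E}; that leaves D.
At row 4, column 5: row 4 has {A,B,D,E}; column 5 has {A,B,D}; that leaves C.

C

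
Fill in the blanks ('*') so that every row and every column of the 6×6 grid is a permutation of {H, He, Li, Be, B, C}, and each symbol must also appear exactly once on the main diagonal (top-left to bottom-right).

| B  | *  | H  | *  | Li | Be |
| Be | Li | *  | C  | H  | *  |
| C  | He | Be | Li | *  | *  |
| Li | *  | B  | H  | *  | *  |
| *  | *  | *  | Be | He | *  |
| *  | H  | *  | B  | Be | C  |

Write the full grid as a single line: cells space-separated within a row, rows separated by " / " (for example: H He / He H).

B C H He Li Be / Be Li He C H B / C He Be Li B H / Li Be B H C He / H B C Be He Li / He H Li B Be C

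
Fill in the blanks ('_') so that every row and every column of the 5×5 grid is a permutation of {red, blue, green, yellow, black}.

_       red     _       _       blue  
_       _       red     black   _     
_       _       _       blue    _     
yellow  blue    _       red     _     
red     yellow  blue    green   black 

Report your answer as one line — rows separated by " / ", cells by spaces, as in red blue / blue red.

(r1,c4) = yellow
(r2,c2) = green
(r2,c5) = yellow
(r3,c2) = black
(r4,c5) = green
(r2,c1) = blue
(r3,c1) = green
(r3,c3) = yellow
(r3,c5) = red
(r4,c3) = black
(r1,c1) = black
(r1,c3) = green

black red green yellow blue / blue green red black yellow / green black yellow blue red / yellow blue black red green / red yellow blue green black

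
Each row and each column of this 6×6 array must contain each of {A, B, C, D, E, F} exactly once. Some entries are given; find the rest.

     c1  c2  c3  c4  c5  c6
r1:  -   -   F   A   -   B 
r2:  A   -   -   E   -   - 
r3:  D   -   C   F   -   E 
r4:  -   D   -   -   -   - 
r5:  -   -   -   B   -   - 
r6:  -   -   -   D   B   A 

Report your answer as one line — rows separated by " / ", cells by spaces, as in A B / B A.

C E F A D B / A F B E C D / D B C F A E / B D A C E F / E A D B F C / F C E D B A

(r3,c5) = A
(r4,c4) = C
(r4,c6) = F
(r6,c3) = E
(r3,c2) = B
(r4,c5) = E
(r4,c1) = B
(r4,c3) = A
(r5,c3) = D
(r5,c6) = C
(r2,c3) = B
(r2,c6) = D
(r5,c5) = F
(r2,c5) = C
(r5,c1) = E
(r5,c2) = A
(r1,c1) = C
(r1,c2) = E
(r1,c5) = D
(r2,c2) = F
(r6,c1) = F
(r6,c2) = C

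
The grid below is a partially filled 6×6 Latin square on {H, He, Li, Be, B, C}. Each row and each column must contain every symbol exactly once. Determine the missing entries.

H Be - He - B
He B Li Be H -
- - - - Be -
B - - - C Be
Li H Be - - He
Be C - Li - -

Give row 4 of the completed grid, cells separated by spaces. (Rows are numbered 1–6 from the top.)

B Li He H C Be

At row 1, column 3: row 1 has {H,He,Be,B}; column 3 has {Li,Be}; that leaves C.
At row 1, column 5: row 1 has {H,He,Be,B,C}; column 5 has {H,Be,C}; that leaves Li.
At row 2, column 6: row 2 has {H,He,Li,Be,B}; column 6 has {He,Be,B}; that leaves C.
At row 3, column 1: row 3 has {Be}; column 1 has {H,He,Li,Be,B}; that leaves C.
At row 4, column 4: row 4 has {Be,B,C}; column 4 has {He,Li,Be}; that leaves H.
At row 5, column 5: row 5 has {H,He,Li,Be}; column 5 has {H,Li,Be,C}; that leaves B.
At row 6, column 5: row 6 has {Li,Be,C}; column 5 has {H,Li,Be,B,C}; that leaves He.
At row 6, column 6: row 6 has {He,Li,Be,C}; column 6 has {He,Be,B,C}; that leaves H.
At row 3, column 4: row 3 has {Be,C}; column 4 has {H,He,Li,Be}; that leaves B.
At row 3, column 6: row 3 has {Be,B,C}; column 6 has {H,He,Be,B,C}; that leaves Li.
At row 4, column 3: row 4 has {H,Be,B,C}; column 3 has {Li,Be,C}; that leaves He.
At row 5, column 4: row 5 has {H,He,Li,Be,B}; column 4 has {H,He,Li,Be,B}; that leaves C.
At row 6, column 3: row 6 has {H,He,Li,Be,C}; column 3 has {He,Li,Be,C}; that leaves B.
At row 3, column 2: row 3 has {Li,Be,B,C}; column 2 has {H,Be,B,C}; that leaves He.
At row 3, column 3: row 3 has {He,Li,Be,B,C}; column 3 has {He,Li,Be,B,C}; that leaves H.
At row 4, column 2: row 4 has {H,He,Be,B,C}; column 2 has {H,He,Be,B,C}; that leaves Li.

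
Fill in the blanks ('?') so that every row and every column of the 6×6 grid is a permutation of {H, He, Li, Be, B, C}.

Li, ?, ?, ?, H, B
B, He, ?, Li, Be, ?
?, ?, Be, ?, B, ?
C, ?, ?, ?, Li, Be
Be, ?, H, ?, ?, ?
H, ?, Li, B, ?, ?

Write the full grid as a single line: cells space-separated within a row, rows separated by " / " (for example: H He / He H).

Li C He Be H B / B He C Li Be H / He Li Be H B C / C H B He Li Be / Be B H C He Li / H Be Li B C He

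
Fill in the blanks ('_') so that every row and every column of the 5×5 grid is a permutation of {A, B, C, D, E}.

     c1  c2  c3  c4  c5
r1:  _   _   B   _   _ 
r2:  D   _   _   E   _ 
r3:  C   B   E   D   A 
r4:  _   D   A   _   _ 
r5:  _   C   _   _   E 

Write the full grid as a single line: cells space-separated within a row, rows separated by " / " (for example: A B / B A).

A E B C D / D A C E B / C B E D A / E D A B C / B C D A E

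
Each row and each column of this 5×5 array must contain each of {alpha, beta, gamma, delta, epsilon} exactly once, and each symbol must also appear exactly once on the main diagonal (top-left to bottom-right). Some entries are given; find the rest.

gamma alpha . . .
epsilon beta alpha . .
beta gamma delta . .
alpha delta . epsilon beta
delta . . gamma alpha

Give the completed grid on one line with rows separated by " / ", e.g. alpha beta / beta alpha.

At row 2, column 4: row 2 has {alpha,beta,epsilon}; column 4 has {gamma,epsilon}; that leaves delta.
At row 2, column 5: row 2 has {alpha,beta,delta,epsilon}; column 5 has {alpha,beta}; that leaves gamma.
At row 3, column 4: row 3 has {beta,gamma,delta}; column 4 has {gamma,delta,epsilon}; that leaves alpha.
At row 3, column 5: row 3 has {alpha,beta,gamma,delta}; column 5 has {alpha,beta,gamma}; that leaves epsilon.
At row 4, column 3: row 4 has {alpha,beta,delta,epsilon}; column 3 has {alpha,delta}; that leaves gamma.
At row 5, column 2: row 5 has {alpha,gamma,delta}; column 2 has {alpha,beta,gamma,delta}; that leaves epsilon.
At row 5, column 3: row 5 has {alpha,gamma,delta,epsilon}; column 3 has {alpha,gamma,delta}; that leaves beta.
At row 1, column 3: row 1 has {alpha,gamma}; column 3 has {alpha,beta,gamma,delta}; that leaves epsilon.
At row 1, column 4: row 1 has {alpha,gamma,epsilon}; column 4 has {alpha,gamma,delta,epsilon}; that leaves beta.
At row 1, column 5: row 1 has {alpha,beta,gamma,epsilon}; column 5 has {alpha,beta,gamma,epsilon}; that leaves delta.

gamma alpha epsilon beta delta / epsilon beta alpha delta gamma / beta gamma delta alpha epsilon / alpha delta gamma epsilon beta / delta epsilon beta gamma alpha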